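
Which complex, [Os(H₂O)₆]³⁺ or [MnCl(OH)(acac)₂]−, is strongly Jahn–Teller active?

[Os(H₂O)₆]³⁺: Summing ligand charges against the +3 overall charge gives an oxidation state of +3 for osmium. Group 8 minus oxidation state 3 gives a d⁵ configuration. A 5d ion has a large Δₒ and is invariably low-spin. The d⁵ configuration leaves the e_g set evenly filled (or empty) — no strong Jahn–Teller driving force.
[MnCl(OH)(acac)₂]−: Summing ligand charges against the −1 overall charge gives an oxidation state of +3 for manganese. Group 7 minus oxidation state 3 gives a d⁴ configuration. Acetylacetonate, chloride, and hydroxide are weak-field ligands for a first-row metal, so the complex is high-spin. The t₂g³e_g¹ (high-spin) configuration has an unevenly filled e_g set; the Jahn–Teller theorem predicts a tetragonal distortion (typically axial elongation) to lift the degeneracy.

[MnCl(OH)(acac)₂]−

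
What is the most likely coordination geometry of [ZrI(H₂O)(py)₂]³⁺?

Ligand charges: each iodide is −1; water is neutral; pyridine is neutral. With an overall charge of +3 the zirconium centre must be in the +4 oxidation state.
Group 4 minus oxidation state 4 gives a d⁰ configuration.
With 4 monodentate ligands the coordination number is 4.
A d⁰ ion has no crystal-field stabilisation preference between square planar and tetrahedral, so four ligands adopt the sterically favoured tetrahedral geometry.

tetrahedral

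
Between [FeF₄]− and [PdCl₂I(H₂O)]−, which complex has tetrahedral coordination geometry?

For [FeF₄]−: Each fluoride is −1; balancing the −1 overall charge requires Fe(III). Fe sits in group 8, so the d-electron count is 8 − 3 = 5. A high-spin d⁵ ion has zero CFSE in either geometry, so four ligands adopt the sterically favoured tetrahedral geometry. → tetrahedral.
For [PdCl₂I(H₂O)]−: Summing ligand charges against the −1 overall charge gives an oxidation state of +2 for palladium. Group 10 minus oxidation state 2 gives a d⁸ configuration. A 4d d⁸ ion has a large crystal-field splitting; square planar leaves the high-energy d_{x²−y²} orbital empty and maximises CFSE. → square planar.

[FeF₄]−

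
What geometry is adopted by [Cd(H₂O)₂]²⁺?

linear

Ligand charges: water is neutral. With an overall charge of +2 the cadmium centre must be in the +2 oxidation state.
Cd sits in group 12, so the d-electron count is 12 − 2 = 10.
With 2 monodentate ligands the coordination number is 2.
A d¹⁰ ion with only two ligands adopts a linear arrangement (sp hybridisation; no CFSE preference).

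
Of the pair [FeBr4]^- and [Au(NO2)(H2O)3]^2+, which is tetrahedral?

[FeBr4]^-

For [FeBr4]^-: Each bromide is −1; balancing the −1 overall charge requires Fe(III). Group 8 minus oxidation state 3 gives a d⁵ configuration. A high-spin d⁵ ion has zero CFSE in either geometry, so four ligands adopt the sterically favoured tetrahedral geometry. → tetrahedral.
For [Au(NO2)(H2O)3]^2+: Summing ligand charges against the +2 overall charge gives an oxidation state of +3 for gold. Gold is a group-11 element; Au(III) is therefore d⁸. A 5d d⁸ ion has a large crystal-field splitting; square planar leaves the high-energy d_{x²−y²} orbital empty and maximises CFSE. → square planar.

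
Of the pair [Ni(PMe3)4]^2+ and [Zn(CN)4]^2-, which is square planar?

For [Ni(PMe3)4]^2+: Ligand charges: trimethylphosphine is neutral. With an overall charge of +2 the nickel centre must be in the +2 oxidation state. Nickel is a group-10 element; Ni(II) is therefore d⁸. Trimethylphosphine is a strong-field ligand (high in the spectrochemical series). A 3d d⁸ ion with strong-field ligands gains enough CFSE to favour square planar over tetrahedral. → square planar.
For [Zn(CN)4]^2-: Ligand charges: each cyanide is −1. With an overall charge of −2 the zinc centre must be in the +2 oxidation state. Zinc is a group-12 element; Zn(II) is therefore d¹⁰. A d¹⁰ ion has no crystal-field stabilisation preference between square planar and tetrahedral, so four ligands adopt the sterically favoured tetrahedral geometry. → tetrahedral.

[Ni(PMe3)4]^2+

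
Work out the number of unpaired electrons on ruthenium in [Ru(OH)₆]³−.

1 unpaired electron

Summing ligand charges against the −3 overall charge gives an oxidation state of +3 for ruthenium.
Ruthenium is a group-8 element; Ru(III) is therefore d⁵.
The spin state decides the count: a 4d ion has a large Δₒ and is invariably low-spin.
An octahedral low-spin d⁵ ion is t₂g⁵e_g⁰, giving 1 unpaired electron.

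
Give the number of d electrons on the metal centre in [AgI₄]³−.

Each iodide is −1; balancing the −3 overall charge requires Ag(I).
Group 11 minus oxidation state 1 gives a d¹⁰ configuration.

d¹⁰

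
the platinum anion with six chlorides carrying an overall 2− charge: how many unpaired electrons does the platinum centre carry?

0

Ligand charges: each chloride is −1. With an overall charge of −2 the platinum centre must be in the +4 oxidation state.
Pt sits in group 10, so the d-electron count is 10 − 4 = 6.
The spin state decides the count: a 5d ion has a large Δₒ and is invariably low-spin.
An octahedral low-spin d⁶ ion is t₂g⁶e_g⁰, giving 0 unpaired electrons.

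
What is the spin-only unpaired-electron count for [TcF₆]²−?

Summing ligand charges against the −2 overall charge gives an oxidation state of +4 for technetium.
Group 7 minus oxidation state 4 gives a d³ configuration.
In an octahedral field the d³ configuration is t₂g³e_g⁰ (only one arrangement possible), giving 3 unpaired electrons.

3 unpaired electrons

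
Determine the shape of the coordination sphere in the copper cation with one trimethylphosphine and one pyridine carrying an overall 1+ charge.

Trimethylphosphine is neutral; pyridine is neutral; balancing the +1 overall charge requires Cu(I).
Cu sits in group 11, so the d-electron count is 11 − 1 = 10.
With 2 monodentate ligands the coordination number is 2.
A d¹⁰ ion with only two ligands adopts a linear arrangement (sp hybridisation; no CFSE preference).

linear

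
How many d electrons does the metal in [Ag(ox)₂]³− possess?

d10

Each oxalate is −2; balancing the −3 overall charge requires Ag(I).
Group 11 minus oxidation state 1 gives a d¹⁰ configuration.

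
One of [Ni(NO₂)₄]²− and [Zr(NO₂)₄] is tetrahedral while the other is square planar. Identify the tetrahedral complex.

[Zr(NO₂)₄]

For [Ni(NO₂)₄]²−: Summing ligand charges against the −2 overall charge gives an oxidation state of +2 for nickel. Ni sits in group 10, so the d-electron count is 10 − 2 = 8. Nitro (N-bound nitrite) is a strong-field ligand (high in the spectrochemical series). A 3d d⁸ ion with strong-field ligands gains enough CFSE to favour square planar over tetrahedral. → square planar.
For [Zr(NO₂)₄]: Ligand charges: each nitro (N-bound nitrite) is −1. With an overall charge of 0 the zirconium centre must be in the +4 oxidation state. Zirconium is a group-4 element; Zr(IV) is therefore d⁰. A d⁰ ion has no crystal-field stabilisation preference between square planar and tetrahedral, so four ligands adopt the sterically favoured tetrahedral geometry. → tetrahedral.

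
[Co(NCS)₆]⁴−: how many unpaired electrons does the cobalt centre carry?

Ligand charges: each isothiocyanate is −1. With an overall charge of −4 the cobalt centre must be in the +2 oxidation state.
Co sits in group 9, so the d-electron count is 9 − 2 = 7.
The spin state decides the count: Isothiocyanate is a weak-field ligand for a first-row metal, so the complex is high-spin.
An octahedral high-spin d⁷ ion is t₂g⁵e_g², giving 3 unpaired electrons.

3 unpaired electrons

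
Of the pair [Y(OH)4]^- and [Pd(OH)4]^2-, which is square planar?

[Pd(OH)4]^2-

For [Y(OH)4]^-: Each hydroxide is −1; balancing the −1 overall charge requires Y(III). Yttrium is a group-3 element; Y(III) is therefore d⁰. A d⁰ ion has no crystal-field stabilisation preference between square planar and tetrahedral, so four ligands adopt the sterically favoured tetrahedral geometry. → tetrahedral.
For [Pd(OH)4]^2-: Ligand charges: each hydroxide is −1. With an overall charge of −2 the palladium centre must be in the +2 oxidation state. Pd sits in group 10, so the d-electron count is 10 − 2 = 8. A 4d d⁸ ion has a large crystal-field splitting; square planar leaves the high-energy d_{x²−y²} orbital empty and maximises CFSE. → square planar.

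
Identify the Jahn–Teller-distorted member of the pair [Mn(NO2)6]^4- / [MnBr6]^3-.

[Mn(NO2)6]^4-: Each nitro (N-bound nitrite) is −1; balancing the −4 overall charge requires Mn(II). Group 7 minus oxidation state 2 gives a d⁵ configuration. Nitro (N-bound nitrite) is a strong-field ligand (high in the spectrochemical series) for a first-row metal, so the complex is low-spin. The d⁵ configuration leaves the e_g set evenly filled (or empty) — no strong Jahn–Teller driving force.
[MnBr6]^3-: Summing ligand charges against the −3 overall charge gives an oxidation state of +3 for manganese. Manganese is a group-7 element; Mn(III) is therefore d⁴. Bromide is a weak-field ligand for a first-row metal, so the complex is high-spin. The t₂g³e_g¹ (high-spin) configuration has an unevenly filled e_g set; the Jahn–Teller theorem predicts a tetragonal distortion (typically axial elongation) to lift the degeneracy.

[MnBr6]^3-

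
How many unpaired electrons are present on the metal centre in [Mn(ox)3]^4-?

5 unpaired electrons

Summing ligand charges against the −4 overall charge gives an oxidation state of +2 for manganese.
Mn sits in group 7, so the d-electron count is 7 − 2 = 5.
Counting donor atoms: 3×oxalate (bidentate) → 6 donors. Coordination number = 6.
The spin state decides the count: Oxalate is a weak-field ligand for a first-row metal, so the complex is high-spin.
An octahedral high-spin d⁵ ion is t₂g³e_g², giving 5 unpaired electrons.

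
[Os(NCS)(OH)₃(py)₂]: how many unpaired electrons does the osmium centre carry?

Each isothiocyanate is −1; each hydroxide is −1; pyridine is neutral; balancing the 0 overall charge requires Os(IV).
Group 8 minus oxidation state 4 gives a d⁴ configuration.
The spin state decides the count: a 5d ion has a large Δₒ and is invariably low-spin.
An octahedral low-spin d⁴ ion is t₂g⁴e_g⁰, giving 2 unpaired electrons.

2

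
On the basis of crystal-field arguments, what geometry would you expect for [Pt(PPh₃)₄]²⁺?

Summing ligand charges against the +2 overall charge gives an oxidation state of +2 for platinum.
Pt sits in group 10, so the d-electron count is 10 − 2 = 8.
Coordination number: 4.
A 5d d⁸ ion has a large crystal-field splitting; square planar leaves the high-energy d_{x²−y²} orbital empty and maximises CFSE.

square planar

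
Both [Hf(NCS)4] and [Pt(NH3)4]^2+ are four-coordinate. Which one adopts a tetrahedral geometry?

For [Hf(NCS)4]: Ligand charges: each isothiocyanate is −1. With an overall charge of 0 the hafnium centre must be in the +4 oxidation state. Hf sits in group 4, so the d-electron count is 4 − 4 = 0. A d⁰ ion has no crystal-field stabilisation preference between square planar and tetrahedral, so four ligands adopt the sterically favoured tetrahedral geometry. → tetrahedral.
For [Pt(NH3)4]^2+: Ligand charges: ammonia is neutral. With an overall charge of +2 the platinum centre must be in the +2 oxidation state. Group 10 minus oxidation state 2 gives a d⁸ configuration. A 5d d⁸ ion has a large crystal-field splitting; square planar leaves the high-energy d_{x²−y²} orbital empty and maximises CFSE. → square planar.

[Hf(NCS)4]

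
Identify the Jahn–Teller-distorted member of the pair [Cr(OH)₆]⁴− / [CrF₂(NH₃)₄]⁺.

[Cr(OH)₆]⁴−: Ligand charges: each hydroxide is −1. With an overall charge of −4 the chromium centre must be in the +2 oxidation state. Chromium is a group-6 element; Cr(II) is therefore d⁴. Hydroxide is a weak-field ligand for a first-row metal, so the complex is high-spin. The t₂g³e_g¹ (high-spin) configuration has an unevenly filled e_g set; the Jahn–Teller theorem predicts a tetragonal distortion (typically axial elongation) to lift the degeneracy.
[CrF₂(NH₃)₄]⁺: Each fluoride is −1; ammonia is neutral; balancing the +1 overall charge requires Cr(III). Group 6 minus oxidation state 3 gives a d³ configuration. The d³ configuration leaves the e_g set evenly filled (or empty) — no strong Jahn–Teller driving force.

[Cr(OH)₆]⁴−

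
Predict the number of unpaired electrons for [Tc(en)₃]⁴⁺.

Summing ligand charges against the +4 overall charge gives an oxidation state of +4 for technetium.
Technetium is a group-7 element; Tc(IV) is therefore d³.
Counting donor atoms: 3×ethylenediamine (bidentate) → 6 donors. Coordination number = 6.
In an octahedral field the d³ configuration is t₂g³e_g⁰ (only one arrangement possible), giving 3 unpaired electrons.

3 unpaired electrons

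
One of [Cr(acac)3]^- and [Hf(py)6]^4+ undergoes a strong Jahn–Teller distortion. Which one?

[Cr(acac)3]^-

[Cr(acac)3]^-: Each acetylacetonate is −1; balancing the −1 overall charge requires Cr(II). Chromium is a group-6 element; Cr(II) is therefore d⁴. Acetylacetonate is a weak-field ligand for a first-row metal, so the complex is high-spin. The t₂g³e_g¹ (high-spin) configuration has an unevenly filled e_g set; the Jahn–Teller theorem predicts a tetragonal distortion (typically axial elongation) to lift the degeneracy.
[Hf(py)6]^4+: Ligand charges: pyridine is neutral. With an overall charge of +4 the hafnium centre must be in the +4 oxidation state. Hf sits in group 4, so the d-electron count is 4 − 4 = 0. The d⁰ configuration leaves the e_g set evenly filled (or empty) — no strong Jahn–Teller driving force.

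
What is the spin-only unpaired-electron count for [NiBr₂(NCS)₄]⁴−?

2

Ligand charges: each bromide is −1; each isothiocyanate is −1. With an overall charge of −4 the nickel centre must be in the +2 oxidation state.
Nickel is a group-10 element; Ni(II) is therefore d⁸.
In an octahedral field the d⁸ configuration is t₂g⁶e_g² (only one arrangement possible), giving 2 unpaired electrons.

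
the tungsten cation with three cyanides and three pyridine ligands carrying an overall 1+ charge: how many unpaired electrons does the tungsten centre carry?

Ligand charges: each cyanide is −1; pyridine is neutral. With an overall charge of +1 the tungsten centre must be in the +4 oxidation state.
Tungsten is a group-6 element; W(IV) is therefore d².
In an octahedral field the d² configuration is t₂g²e_g⁰ (only one arrangement possible), giving 2 unpaired electrons.

2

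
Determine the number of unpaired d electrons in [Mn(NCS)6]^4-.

5

Ligand charges: each isothiocyanate is −1. With an overall charge of −4 the manganese centre must be in the +2 oxidation state.
Mn sits in group 7, so the d-electron count is 7 − 2 = 5.
The spin state decides the count: Isothiocyanate is a weak-field ligand for a first-row metal, so the complex is high-spin.
An octahedral high-spin d⁵ ion is t₂g³e_g², giving 5 unpaired electrons.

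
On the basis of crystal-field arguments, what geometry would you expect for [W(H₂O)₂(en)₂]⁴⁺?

Water is neutral; ethylenediamine is neutral; balancing the +4 overall charge requires W(IV).
W sits in group 6, so the d-electron count is 6 − 4 = 2.
Counting donor atoms: 2×water (monodentate) → 2 donors; 2×ethylenediamine (bidentate) → 4 donors. Coordination number = 6.
Six donors around a single metal centre give an octahedral coordination sphere.

octahedral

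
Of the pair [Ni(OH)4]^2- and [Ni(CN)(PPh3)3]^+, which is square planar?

For [Ni(OH)4]^2-: Ligand charges: each hydroxide is −1. With an overall charge of −2 the nickel centre must be in the +2 oxidation state. Ni sits in group 10, so the d-electron count is 10 − 2 = 8. Hydroxide is a weak-field ligand. With weak-field ligands the CFSE gain from square planar is small, so a 3d d⁸ ion takes the sterically preferred tetrahedral geometry. → tetrahedral.
For [Ni(CN)(PPh3)3]^+: Ligand charges: each cyanide is −1; triphenylphosphine is neutral. With an overall charge of +1 the nickel centre must be in the +2 oxidation state. Group 10 minus oxidation state 2 gives a d⁸ configuration. Cyanide and triphenylphosphine are strong-field ligands (high in the spectrochemical series). A 3d d⁸ ion with strong-field ligands gains enough CFSE to favour square planar over tetrahedral. → square planar.

[Ni(CN)(PPh3)3]^+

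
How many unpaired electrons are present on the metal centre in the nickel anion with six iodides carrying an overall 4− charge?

2

Summing ligand charges against the −4 overall charge gives an oxidation state of +2 for nickel.
Group 10 minus oxidation state 2 gives a d⁸ configuration.
In an octahedral field the d⁸ configuration is t₂g⁶e_g² (only one arrangement possible), giving 2 unpaired electrons.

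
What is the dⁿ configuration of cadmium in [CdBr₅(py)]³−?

d¹⁰

Summing ligand charges against the −3 overall charge gives an oxidation state of +2 for cadmium.
Group 12 minus oxidation state 2 gives a d¹⁰ configuration.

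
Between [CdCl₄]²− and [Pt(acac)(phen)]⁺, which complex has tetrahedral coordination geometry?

[CdCl₄]²−

For [CdCl₄]²−: Summing ligand charges against the −2 overall charge gives an oxidation state of +2 for cadmium. Cadmium is a group-12 element; Cd(II) is therefore d¹⁰. A d¹⁰ ion has no crystal-field stabilisation preference between square planar and tetrahedral, so four ligands adopt the sterically favoured tetrahedral geometry. → tetrahedral.
For [Pt(acac)(phen)]⁺: Each acetylacetonate is −1; 1,10-phenanthroline is neutral; balancing the +1 overall charge requires Pt(II). Pt sits in group 10, so the d-electron count is 10 − 2 = 8. A 5d d⁸ ion has a large crystal-field splitting; square planar leaves the high-energy d_{x²−y²} orbital empty and maximises CFSE. → square planar.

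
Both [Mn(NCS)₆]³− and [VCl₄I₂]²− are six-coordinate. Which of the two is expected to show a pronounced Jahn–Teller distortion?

[Mn(NCS)₆]³−: Summing ligand charges against the −3 overall charge gives an oxidation state of +3 for manganese. Mn sits in group 7, so the d-electron count is 7 − 3 = 4. Isothiocyanate is a weak-field ligand for a first-row metal, so the complex is high-spin. The t₂g³e_g¹ (high-spin) configuration has an unevenly filled e_g set; the Jahn–Teller theorem predicts a tetragonal distortion (typically axial elongation) to lift the degeneracy.
[VCl₄I₂]²−: Summing ligand charges against the −2 overall charge gives an oxidation state of +4 for vanadium. Vanadium is a group-5 element; V(IV) is therefore d¹. The d¹ configuration leaves the e_g set evenly filled (or empty) — no strong Jahn–Teller driving force.

[Mn(NCS)₆]³−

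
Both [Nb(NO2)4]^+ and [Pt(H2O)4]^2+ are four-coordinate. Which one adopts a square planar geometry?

For [Nb(NO2)4]^+: Ligand charges: each nitro (N-bound nitrite) is −1. With an overall charge of +1 the niobium centre must be in the +5 oxidation state. Nb sits in group 5, so the d-electron count is 5 − 5 = 0. A d⁰ ion has no crystal-field stabilisation preference between square planar and tetrahedral, so four ligands adopt the sterically favoured tetrahedral geometry. → tetrahedral.
For [Pt(H2O)4]^2+: Summing ligand charges against the +2 overall charge gives an oxidation state of +2 for platinum. Pt sits in group 10, so the d-electron count is 10 − 2 = 8. A 5d d⁸ ion has a large crystal-field splitting; square planar leaves the high-energy d_{x²−y²} orbital empty and maximises CFSE. → square planar.

[Pt(H2O)4]^2+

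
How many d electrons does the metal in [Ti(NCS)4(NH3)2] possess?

d0

Ligand charges: each isothiocyanate is −1; ammonia is neutral. With an overall charge of 0 the titanium centre must be in the +4 oxidation state.
Ti sits in group 4, so the d-electron count is 4 − 4 = 0.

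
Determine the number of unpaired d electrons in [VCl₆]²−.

Each chloride is −1; balancing the −2 overall charge requires V(IV).
Group 5 minus oxidation state 4 gives a d¹ configuration.
In an octahedral field the d¹ configuration is t₂g¹e_g⁰ (only one arrangement possible), giving 1 unpaired electron.

1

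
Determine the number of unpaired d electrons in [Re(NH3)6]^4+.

Ligand charges: ammonia is neutral. With an overall charge of +4 the rhenium centre must be in the +4 oxidation state.
Group 7 minus oxidation state 4 gives a d³ configuration.
In an octahedral field the d³ configuration is t₂g³e_g⁰ (only one arrangement possible), giving 3 unpaired electrons.

3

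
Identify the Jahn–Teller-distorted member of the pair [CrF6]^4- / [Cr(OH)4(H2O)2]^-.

[CrF6]^4-: Summing ligand charges against the −4 overall charge gives an oxidation state of +2 for chromium. Group 6 minus oxidation state 2 gives a d⁴ configuration. Fluoride is a weak-field ligand for a first-row metal, so the complex is high-spin. The t₂g³e_g¹ (high-spin) configuration has an unevenly filled e_g set; the Jahn–Teller theorem predicts a tetragonal distortion (typically axial elongation) to lift the degeneracy.
[Cr(OH)4(H2O)2]^-: Each hydroxide is −1; water is neutral; balancing the −1 overall charge requires Cr(III). Chromium is a group-6 element; Cr(III) is therefore d³. The d³ configuration leaves the e_g set evenly filled (or empty) — no strong Jahn–Teller driving force.

[CrF6]^4-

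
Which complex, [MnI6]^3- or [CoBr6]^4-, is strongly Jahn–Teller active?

[MnI6]^3-

[MnI6]^3-: Summing ligand charges against the −3 overall charge gives an oxidation state of +3 for manganese. Manganese is a group-7 element; Mn(III) is therefore d⁴. Iodide is a weak-field ligand for a first-row metal, so the complex is high-spin. The t₂g³e_g¹ (high-spin) configuration has an unevenly filled e_g set; the Jahn–Teller theorem predicts a tetragonal distortion (typically axial elongation) to lift the degeneracy.
[CoBr6]^4-: Ligand charges: each bromide is −1. With an overall charge of −4 the cobalt centre must be in the +2 oxidation state. Cobalt is a group-9 element; Co(II) is therefore d⁷. Bromide is a weak-field ligand for a first-row metal, so the complex is high-spin. The d⁷ configuration leaves the e_g set evenly filled (or empty) — no strong Jahn–Teller driving force.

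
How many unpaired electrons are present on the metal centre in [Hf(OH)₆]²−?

Ligand charges: each hydroxide is −1. With an overall charge of −2 the hafnium centre must be in the +4 oxidation state.
Hafnium is a group-4 element; Hf(IV) is therefore d⁰.
In an octahedral field the d⁰ configuration is t₂g⁰e_g⁰, giving 0 unpaired electrons.

0 unpaired electrons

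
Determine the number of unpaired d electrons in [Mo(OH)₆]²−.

2

Each hydroxide is −1; balancing the −2 overall charge requires Mo(IV).
Group 6 minus oxidation state 4 gives a d² configuration.
In an octahedral field the d² configuration is t₂g²e_g⁰ (only one arrangement possible), giving 2 unpaired electrons.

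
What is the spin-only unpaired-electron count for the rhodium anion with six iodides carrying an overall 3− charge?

0

Ligand charges: each iodide is −1. With an overall charge of −3 the rhodium centre must be in the +3 oxidation state.
Group 9 minus oxidation state 3 gives a d⁶ configuration.
The spin state decides the count: a 4d ion has a large Δₒ and is invariably low-spin.
An octahedral low-spin d⁶ ion is t₂g⁶e_g⁰, giving 0 unpaired electrons.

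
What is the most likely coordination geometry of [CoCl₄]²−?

tetrahedral

Each chloride is −1; balancing the −2 overall charge requires Co(II).
Co sits in group 9, so the d-electron count is 9 − 2 = 7.
Coordination number: 4.
Chloride is a weak-field ligand.
For a high-spin 3d d⁷ ion with weak-field ligands the small Δₜ gives little square-planar CFSE advantage, so four ligands adopt the sterically favoured tetrahedral geometry.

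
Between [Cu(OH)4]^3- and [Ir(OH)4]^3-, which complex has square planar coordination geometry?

[Ir(OH)4]^3-

For [Cu(OH)4]^3-: Ligand charges: each hydroxide is −1. With an overall charge of −3 the copper centre must be in the +1 oxidation state. Copper is a group-11 element; Cu(I) is therefore d¹⁰. A d¹⁰ ion has no crystal-field stabilisation preference between square planar and tetrahedral, so four ligands adopt the sterically favoured tetrahedral geometry. → tetrahedral.
For [Ir(OH)4]^3-: Ligand charges: each hydroxide is −1. With an overall charge of −3 the iridium centre must be in the +1 oxidation state. Iridium is a group-9 element; Ir(I) is therefore d⁸. A 5d d⁸ ion has a large crystal-field splitting; square planar leaves the high-energy d_{x²−y²} orbital empty and maximises CFSE. → square planar.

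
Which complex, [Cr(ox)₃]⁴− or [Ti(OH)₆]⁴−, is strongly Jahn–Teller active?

[Cr(ox)₃]⁴−

[Cr(ox)₃]⁴−: Ligand charges: each oxalate is −2. With an overall charge of −4 the chromium centre must be in the +2 oxidation state. Chromium is a group-6 element; Cr(II) is therefore d⁴. Oxalate is a weak-field ligand for a first-row metal, so the complex is high-spin. The t₂g³e_g¹ (high-spin) configuration has an unevenly filled e_g set; the Jahn–Teller theorem predicts a tetragonal distortion (typically axial elongation) to lift the degeneracy.
[Ti(OH)₆]⁴−: Summing ligand charges against the −4 overall charge gives an oxidation state of +2 for titanium. Group 4 minus oxidation state 2 gives a d² configuration. The d² configuration leaves the e_g set evenly filled (or empty) — no strong Jahn–Teller driving force.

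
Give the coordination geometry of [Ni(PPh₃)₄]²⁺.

Summing ligand charges against the +2 overall charge gives an oxidation state of +2 for nickel.
Group 10 minus oxidation state 2 gives a d⁸ configuration.
With 4 monodentate ligands the coordination number is 4.
Triphenylphosphine is a strong-field ligand (high in the spectrochemical series).
A 3d d⁸ ion with strong-field ligands gains enough CFSE to favour square planar over tetrahedral.

square planar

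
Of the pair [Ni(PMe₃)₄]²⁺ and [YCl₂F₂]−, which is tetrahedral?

For [Ni(PMe₃)₄]²⁺: Ligand charges: trimethylphosphine is neutral. With an overall charge of +2 the nickel centre must be in the +2 oxidation state. Ni sits in group 10, so the d-electron count is 10 − 2 = 8. Trimethylphosphine is a strong-field ligand (high in the spectrochemical series). A 3d d⁸ ion with strong-field ligands gains enough CFSE to favour square planar over tetrahedral. → square planar.
For [YCl₂F₂]−: Summing ligand charges against the −1 overall charge gives an oxidation state of +3 for yttrium. Yttrium is a group-3 element; Y(III) is therefore d⁰. A d⁰ ion has no crystal-field stabilisation preference between square planar and tetrahedral, so four ligands adopt the sterically favoured tetrahedral geometry. → tetrahedral.

[YCl₂F₂]−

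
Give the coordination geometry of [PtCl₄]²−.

Ligand charges: each chloride is −1. With an overall charge of −2 the platinum centre must be in the +2 oxidation state.
Platinum is a group-10 element; Pt(II) is therefore d⁸.
With 4 monodentate ligands the coordination number is 4.
A 5d d⁸ ion has a large crystal-field splitting; square planar leaves the high-energy d_{x²−y²} orbital empty and maximises CFSE.

square planar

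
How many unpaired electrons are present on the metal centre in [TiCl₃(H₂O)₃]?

Ligand charges: each chloride is −1; water is neutral. With an overall charge of 0 the titanium centre must be in the +3 oxidation state.
Titanium is a group-4 element; Ti(III) is therefore d¹.
In an octahedral field the d¹ configuration is t₂g¹e_g⁰ (only one arrangement possible), giving 1 unpaired electron.

1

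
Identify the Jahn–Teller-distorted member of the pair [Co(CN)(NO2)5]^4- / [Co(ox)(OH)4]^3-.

[Co(CN)(NO2)5]^4-: Ligand charges: each cyanide is −1; each nitro (N-bound nitrite) is −1. With an overall charge of −4 the cobalt centre must be in the +2 oxidation state. Cobalt is a group-9 element; Co(II) is therefore d⁷. Cyanide and nitro (N-bound nitrite) are strong-field ligands (high in the spectrochemical series) for a first-row metal, so the complex is low-spin. The t₂g⁶e_g¹ (low-spin) configuration has an unevenly filled e_g set; the Jahn–Teller theorem predicts a tetragonal distortion (typically axial elongation) to lift the degeneracy.
[Co(ox)(OH)4]^3-: Ligand charges: each oxalate is −2; each hydroxide is −1. With an overall charge of −3 the cobalt centre must be in the +3 oxidation state. Group 9 minus oxidation state 3 gives a d⁶ configuration. Co(III) has an exceptionally large octahedral splitting and is low-spin with essentially every ligand except fluoride. The d⁶ configuration leaves the e_g set evenly filled (or empty) — no strong Jahn–Teller driving force.

[Co(CN)(NO2)5]^4-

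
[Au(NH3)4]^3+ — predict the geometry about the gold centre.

square planar

Ligand charges: ammonia is neutral. With an overall charge of +3 the gold centre must be in the +3 oxidation state.
Gold is a group-11 element; Au(III) is therefore d⁸.
Coordination number: 4.
A 5d d⁸ ion has a large crystal-field splitting; square planar leaves the high-energy d_{x²−y²} orbital empty and maximises CFSE.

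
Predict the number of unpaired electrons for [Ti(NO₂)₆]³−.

1 unpaired electron

Summing ligand charges against the −3 overall charge gives an oxidation state of +3 for titanium.
Titanium is a group-4 element; Ti(III) is therefore d¹.
In an octahedral field the d¹ configuration is t₂g¹e_g⁰ (only one arrangement possible), giving 1 unpaired electron.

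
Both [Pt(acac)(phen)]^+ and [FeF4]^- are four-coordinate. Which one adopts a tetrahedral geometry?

For [Pt(acac)(phen)]^+: Each acetylacetonate is −1; 1,10-phenanthroline is neutral; balancing the +1 overall charge requires Pt(II). Platinum is a group-10 element; Pt(II) is therefore d⁸. A 5d d⁸ ion has a large crystal-field splitting; square planar leaves the high-energy d_{x²−y²} orbital empty and maximises CFSE. → square planar.
For [FeF4]^-: Summing ligand charges against the −1 overall charge gives an oxidation state of +3 for iron. Fe sits in group 8, so the d-electron count is 8 − 3 = 5. A high-spin d⁵ ion has zero CFSE in either geometry, so four ligands adopt the sterically favoured tetrahedral geometry. → tetrahedral.

[FeF4]^-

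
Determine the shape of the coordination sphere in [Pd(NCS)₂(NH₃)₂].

square planar

Ligand charges: each isothiocyanate is −1; ammonia is neutral. With an overall charge of 0 the palladium centre must be in the +2 oxidation state.
Group 10 minus oxidation state 2 gives a d⁸ configuration.
With 4 monodentate ligands the coordination number is 4.
A 4d d⁸ ion has a large crystal-field splitting; square planar leaves the high-energy d_{x²−y²} orbital empty and maximises CFSE.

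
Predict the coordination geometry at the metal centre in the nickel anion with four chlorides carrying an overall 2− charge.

Each chloride is −1; balancing the −2 overall charge requires Ni(II).
Nickel is a group-10 element; Ni(II) is therefore d⁸.
With 4 monodentate ligands the coordination number is 4.
Chloride is a weak-field ligand.
With weak-field ligands the CFSE gain from square planar is small, so a 3d d⁸ ion takes the sterically preferred tetrahedral geometry.

tetrahedral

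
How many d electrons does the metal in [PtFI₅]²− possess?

Ligand charges: each fluoride is −1; each iodide is −1. With an overall charge of −2 the platinum centre must be in the +4 oxidation state.
Platinum is a group-10 element; Pt(IV) is therefore d⁶.

d⁶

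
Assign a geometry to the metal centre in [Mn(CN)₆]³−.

Ligand charges: each cyanide is −1. With an overall charge of −3 the manganese centre must be in the +3 oxidation state.
Mn sits in group 7, so the d-electron count is 7 − 3 = 4.
With 6 monodentate ligands the coordination number is 6.
Six donors around a single metal centre give an octahedral coordination sphere.

octahedral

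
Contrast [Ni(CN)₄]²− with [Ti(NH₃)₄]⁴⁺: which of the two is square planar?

[Ni(CN)₄]²−

For [Ni(CN)₄]²−: Each cyanide is −1; balancing the −2 overall charge requires Ni(II). Group 10 minus oxidation state 2 gives a d⁸ configuration. Cyanide is a strong-field ligand (high in the spectrochemical series). A 3d d⁸ ion with strong-field ligands gains enough CFSE to favour square planar over tetrahedral. → square planar.
For [Ti(NH₃)₄]⁴⁺: Ammonia is neutral; balancing the +4 overall charge requires Ti(IV). Group 4 minus oxidation state 4 gives a d⁰ configuration. A d⁰ ion has no crystal-field stabilisation preference between square planar and tetrahedral, so four ligands adopt the sterically favoured tetrahedral geometry. → tetrahedral.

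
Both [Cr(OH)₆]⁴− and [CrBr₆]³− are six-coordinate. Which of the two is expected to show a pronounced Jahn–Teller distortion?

[Cr(OH)₆]⁴−

[Cr(OH)₆]⁴−: Ligand charges: each hydroxide is −1. With an overall charge of −4 the chromium centre must be in the +2 oxidation state. Cr sits in group 6, so the d-electron count is 6 − 2 = 4. Hydroxide is a weak-field ligand for a first-row metal, so the complex is high-spin. The t₂g³e_g¹ (high-spin) configuration has an unevenly filled e_g set; the Jahn–Teller theorem predicts a tetragonal distortion (typically axial elongation) to lift the degeneracy.
[CrBr₆]³−: Ligand charges: each bromide is −1. With an overall charge of −3 the chromium centre must be in the +3 oxidation state. Chromium is a group-6 element; Cr(III) is therefore d³. The d³ configuration leaves the e_g set evenly filled (or empty) — no strong Jahn–Teller driving force.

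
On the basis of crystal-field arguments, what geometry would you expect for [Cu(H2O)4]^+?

tetrahedral

Summing ligand charges against the +1 overall charge gives an oxidation state of +1 for copper.
Group 11 minus oxidation state 1 gives a d¹⁰ configuration.
Coordination number: 4.
A d¹⁰ ion has no crystal-field stabilisation preference between square planar and tetrahedral, so four ligands adopt the sterically favoured tetrahedral geometry.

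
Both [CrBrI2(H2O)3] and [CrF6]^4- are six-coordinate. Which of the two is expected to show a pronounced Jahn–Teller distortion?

[CrF6]^4-

[CrBrI2(H2O)3]: Each bromide is −1; each iodide is −1; water is neutral; balancing the 0 overall charge requires Cr(III). Chromium is a group-6 element; Cr(III) is therefore d³. The d³ configuration leaves the e_g set evenly filled (or empty) — no strong Jahn–Teller driving force.
[CrF6]^4-: Ligand charges: each fluoride is −1. With an overall charge of −4 the chromium centre must be in the +2 oxidation state. Chromium is a group-6 element; Cr(II) is therefore d⁴. Fluoride is a weak-field ligand for a first-row metal, so the complex is high-spin. The t₂g³e_g¹ (high-spin) configuration has an unevenly filled e_g set; the Jahn–Teller theorem predicts a tetragonal distortion (typically axial elongation) to lift the degeneracy.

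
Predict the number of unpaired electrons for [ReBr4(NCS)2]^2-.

Each bromide is −1; each isothiocyanate is −1; balancing the −2 overall charge requires Re(IV).
Rhenium is a group-7 element; Re(IV) is therefore d³.
In an octahedral field the d³ configuration is t₂g³e_g⁰ (only one arrangement possible), giving 3 unpaired electrons.

3 unpaired electrons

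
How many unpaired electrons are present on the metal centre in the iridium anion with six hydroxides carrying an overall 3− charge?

Ligand charges: each hydroxide is −1. With an overall charge of −3 the iridium centre must be in the +3 oxidation state.
Iridium is a group-9 element; Ir(III) is therefore d⁶.
The spin state decides the count: a 5d ion has a large Δₒ and is invariably low-spin.
An octahedral low-spin d⁶ ion is t₂g⁶e_g⁰, giving 0 unpaired electrons.

0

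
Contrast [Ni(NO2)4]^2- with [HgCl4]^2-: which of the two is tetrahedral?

For [Ni(NO2)4]^2-: Ligand charges: each nitro (N-bound nitrite) is −1. With an overall charge of −2 the nickel centre must be in the +2 oxidation state. Nickel is a group-10 element; Ni(II) is therefore d⁸. Nitro (N-bound nitrite) is a strong-field ligand (high in the spectrochemical series). A 3d d⁸ ion with strong-field ligands gains enough CFSE to favour square planar over tetrahedral. → square planar.
For [HgCl4]^2-: Each chloride is −1; balancing the −2 overall charge requires Hg(II). Mercury is a group-12 element; Hg(II) is therefore d¹⁰. A d¹⁰ ion has no crystal-field stabilisation preference between square planar and tetrahedral, so four ligands adopt the sterically favoured tetrahedral geometry. → tetrahedral.

[HgCl4]^2-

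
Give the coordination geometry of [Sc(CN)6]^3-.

Ligand charges: each cyanide is −1. With an overall charge of −3 the scandium centre must be in the +3 oxidation state.
Scandium is a group-3 element; Sc(III) is therefore d⁰.
With 6 monodentate ligands the coordination number is 6.
Six donors around a single metal centre give an octahedral coordination sphere.

octahedral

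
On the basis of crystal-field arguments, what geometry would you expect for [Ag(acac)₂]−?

tetrahedral

Summing ligand charges against the −1 overall charge gives an oxidation state of +1 for silver.
Ag sits in group 11, so the d-electron count is 11 − 1 = 10.
Counting donor atoms: 2×acetylacetonate (bidentate) → 4 donors. Coordination number = 4.
A d¹⁰ ion has no crystal-field stabilisation preference between square planar and tetrahedral, so four ligands adopt the sterically favoured tetrahedral geometry.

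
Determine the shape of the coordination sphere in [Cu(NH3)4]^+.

tetrahedral

Ammonia is neutral; balancing the +1 overall charge requires Cu(I).
Cu sits in group 11, so the d-electron count is 11 − 1 = 10.
Coordination number: 4.
A d¹⁰ ion has no crystal-field stabilisation preference between square planar and tetrahedral, so four ligands adopt the sterically favoured tetrahedral geometry.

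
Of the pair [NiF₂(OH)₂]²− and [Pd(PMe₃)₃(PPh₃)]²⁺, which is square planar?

For [NiF₂(OH)₂]²−: Summing ligand charges against the −2 overall charge gives an oxidation state of +2 for nickel. Group 10 minus oxidation state 2 gives a d⁸ configuration. Fluoride and hydroxide are weak-field ligands. With weak-field ligands the CFSE gain from square planar is small, so a 3d d⁸ ion takes the sterically preferred tetrahedral geometry. → tetrahedral.
For [Pd(PMe₃)₃(PPh₃)]²⁺: Ligand charges: trimethylphosphine is neutral; triphenylphosphine is neutral. With an overall charge of +2 the palladium centre must be in the +2 oxidation state. Group 10 minus oxidation state 2 gives a d⁸ configuration. A 4d d⁸ ion has a large crystal-field splitting; square planar leaves the high-energy d_{x²−y²} orbital empty and maximises CFSE. → square planar.

[Pd(PMe₃)₃(PPh₃)]²⁺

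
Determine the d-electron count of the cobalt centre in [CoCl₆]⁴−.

Ligand charges: each chloride is −1. With an overall charge of −4 the cobalt centre must be in the +2 oxidation state.
Cobalt is a group-9 element; Co(II) is therefore d⁷.

d7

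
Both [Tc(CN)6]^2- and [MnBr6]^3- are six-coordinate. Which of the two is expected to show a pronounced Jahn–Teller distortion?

[Tc(CN)6]^2-: Each cyanide is −1; balancing the −2 overall charge requires Tc(IV). Group 7 minus oxidation state 4 gives a d³ configuration. The d³ configuration leaves the e_g set evenly filled (or empty) — no strong Jahn–Teller driving force.
[MnBr6]^3-: Ligand charges: each bromide is −1. With an overall charge of −3 the manganese centre must be in the +3 oxidation state. Mn sits in group 7, so the d-electron count is 7 − 3 = 4. Bromide is a weak-field ligand for a first-row metal, so the complex is high-spin. The t₂g³e_g¹ (high-spin) configuration has an unevenly filled e_g set; the Jahn–Teller theorem predicts a tetragonal distortion (typically axial elongation) to lift the degeneracy.

[MnBr6]^3-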